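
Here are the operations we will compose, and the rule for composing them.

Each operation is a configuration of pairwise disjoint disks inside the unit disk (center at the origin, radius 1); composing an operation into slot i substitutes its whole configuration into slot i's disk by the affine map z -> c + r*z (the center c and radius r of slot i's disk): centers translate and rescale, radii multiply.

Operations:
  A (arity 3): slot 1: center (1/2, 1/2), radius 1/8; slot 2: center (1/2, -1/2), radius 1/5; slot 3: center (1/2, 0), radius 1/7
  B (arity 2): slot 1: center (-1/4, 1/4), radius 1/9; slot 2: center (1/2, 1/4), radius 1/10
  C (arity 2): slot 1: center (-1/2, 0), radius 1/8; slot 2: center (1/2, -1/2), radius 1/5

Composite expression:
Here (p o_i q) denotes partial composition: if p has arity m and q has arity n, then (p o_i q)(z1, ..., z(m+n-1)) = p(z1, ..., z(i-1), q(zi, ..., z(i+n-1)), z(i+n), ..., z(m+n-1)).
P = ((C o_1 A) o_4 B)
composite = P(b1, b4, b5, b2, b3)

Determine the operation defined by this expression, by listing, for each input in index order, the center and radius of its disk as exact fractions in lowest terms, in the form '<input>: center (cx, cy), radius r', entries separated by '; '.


Affine substitution under C: radii multiply and b-centers shift.
input b1: applying the 2 nested substitutions gives center (-7/16, 1/16), radius 1/64
input b4: applying the 2 nested substitutions gives center (-7/16, -1/16), radius 1/40
input b5: applying the 2 nested substitutions gives center (-7/16, 0), radius 1/56
input b2: applying the 2 nested substitutions gives center (9/20, -9/20), radius 1/45
input b3: applying the 2 nested substitutions gives center (3/5, -9/20), radius 1/50

b1: center (-7/16, 1/16), radius 1/64; b2: center (9/20, -9/20), radius 1/45; b3: center (3/5, -9/20), radius 1/50; b4: center (-7/16, -1/16), radius 1/40; b5: center (-7/16, 0), radius 1/56


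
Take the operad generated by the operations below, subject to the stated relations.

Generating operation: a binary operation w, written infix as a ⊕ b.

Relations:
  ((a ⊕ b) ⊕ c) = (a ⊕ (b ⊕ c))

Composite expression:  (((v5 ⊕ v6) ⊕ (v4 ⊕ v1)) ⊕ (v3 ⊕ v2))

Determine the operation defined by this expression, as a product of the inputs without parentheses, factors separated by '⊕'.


v5 ⊕ v6 ⊕ v4 ⊕ v1 ⊕ v3 ⊕ v2

Key point: w is associative — brackets drop, the v-order remains.
(v5 ⊕ v6) collapses to v5 ⊕ v6
(v4 ⊕ v1) collapses to v4 ⊕ v1
((v5 ⊕ v6) ⊕ (v4 ⊕ v1)) collapses to v5 ⊕ v6 ⊕ v4 ⊕ v1
(v3 ⊕ v2) collapses to v3 ⊕ v2
(((v5 ⊕ v6) ⊕ (v4 ⊕ v1)) ⊕ (v3 ⊕ v2)) collapses to v5 ⊕ v6 ⊕ v4 ⊕ v1 ⊕ v3 ⊕ v2


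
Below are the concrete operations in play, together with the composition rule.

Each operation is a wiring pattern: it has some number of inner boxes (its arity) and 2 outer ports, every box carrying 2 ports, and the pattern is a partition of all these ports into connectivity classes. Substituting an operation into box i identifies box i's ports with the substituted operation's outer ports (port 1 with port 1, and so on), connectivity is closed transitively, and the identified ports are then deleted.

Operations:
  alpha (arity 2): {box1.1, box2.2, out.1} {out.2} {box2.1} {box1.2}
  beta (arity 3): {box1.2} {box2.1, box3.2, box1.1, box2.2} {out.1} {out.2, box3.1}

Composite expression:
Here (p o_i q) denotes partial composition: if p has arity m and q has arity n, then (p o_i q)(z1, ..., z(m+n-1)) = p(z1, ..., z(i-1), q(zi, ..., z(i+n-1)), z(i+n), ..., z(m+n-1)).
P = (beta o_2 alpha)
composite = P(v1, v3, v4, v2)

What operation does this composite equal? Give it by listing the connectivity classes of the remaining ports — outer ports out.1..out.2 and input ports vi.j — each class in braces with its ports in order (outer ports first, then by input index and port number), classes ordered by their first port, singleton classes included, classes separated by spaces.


{out.1} {out.2, v2.1} {v1.1, v2.2, v3.1, v4.2} {v1.2} {v3.2} {v4.1}


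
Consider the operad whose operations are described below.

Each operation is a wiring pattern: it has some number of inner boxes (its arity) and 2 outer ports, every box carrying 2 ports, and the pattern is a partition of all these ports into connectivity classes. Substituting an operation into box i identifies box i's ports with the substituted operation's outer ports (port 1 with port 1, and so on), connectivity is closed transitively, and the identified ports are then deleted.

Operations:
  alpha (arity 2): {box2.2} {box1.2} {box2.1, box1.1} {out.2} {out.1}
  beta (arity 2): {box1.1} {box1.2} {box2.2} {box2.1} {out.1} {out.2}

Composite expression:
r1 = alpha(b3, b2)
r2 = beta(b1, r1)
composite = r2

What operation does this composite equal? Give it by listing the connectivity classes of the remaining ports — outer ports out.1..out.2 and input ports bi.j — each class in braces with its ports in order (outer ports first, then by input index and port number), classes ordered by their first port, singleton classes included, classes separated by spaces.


{out.1} {out.2} {b1.1} {b1.2} {b2.1, b3.1} {b2.2} {b3.2}

Substituting into beta glues patterns; closure does the rest.
alpha over (b3, b2) gives {out.1} {out.2} {b2.1, b3.1} {b2.2} {b3.2}, out.j being that stage's outer ports
beta over (b1, b3, b2) gives {out.1} {out.2} {b1.1} {b1.2} {b2.1, b3.1} {b2.2} {b3.2}, out.j being that stage's outer ports


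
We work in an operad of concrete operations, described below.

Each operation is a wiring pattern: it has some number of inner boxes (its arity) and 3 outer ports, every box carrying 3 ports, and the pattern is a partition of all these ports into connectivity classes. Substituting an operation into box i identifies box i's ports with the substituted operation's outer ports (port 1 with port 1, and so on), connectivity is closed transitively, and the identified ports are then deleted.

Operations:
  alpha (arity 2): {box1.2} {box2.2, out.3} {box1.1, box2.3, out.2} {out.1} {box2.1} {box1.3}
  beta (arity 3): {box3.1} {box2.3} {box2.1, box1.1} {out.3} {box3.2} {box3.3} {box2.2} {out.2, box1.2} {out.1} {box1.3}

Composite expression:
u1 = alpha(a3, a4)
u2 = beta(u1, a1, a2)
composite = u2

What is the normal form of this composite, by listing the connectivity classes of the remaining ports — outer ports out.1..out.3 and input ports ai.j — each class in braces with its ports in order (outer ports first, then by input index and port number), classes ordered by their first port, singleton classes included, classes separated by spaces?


{out.1} {out.2, a3.1, a4.3} {out.3} {a1.1} {a1.2} {a1.3} {a2.1} {a2.2} {a2.3} {a3.2} {a3.3} {a4.1} {a4.2}

Treat the ports identified at beta as solder joints: merge, then drop.
after alpha, the pattern on (a3, a4) reads {out.1} {out.2, a3.1, a4.3} {out.3, a4.2} {a3.2} {a3.3} {a4.1} (out.j = its outer ports)
after beta, the pattern on (a3, a4, a1, a2) reads {out.1} {out.2, a3.1, a4.3} {out.3} {a1.1} {a1.2} {a1.3} {a2.1} {a2.2} {a2.3} {a3.2} {a3.3} {a4.1} {a4.2} (out.j = its outer ports)


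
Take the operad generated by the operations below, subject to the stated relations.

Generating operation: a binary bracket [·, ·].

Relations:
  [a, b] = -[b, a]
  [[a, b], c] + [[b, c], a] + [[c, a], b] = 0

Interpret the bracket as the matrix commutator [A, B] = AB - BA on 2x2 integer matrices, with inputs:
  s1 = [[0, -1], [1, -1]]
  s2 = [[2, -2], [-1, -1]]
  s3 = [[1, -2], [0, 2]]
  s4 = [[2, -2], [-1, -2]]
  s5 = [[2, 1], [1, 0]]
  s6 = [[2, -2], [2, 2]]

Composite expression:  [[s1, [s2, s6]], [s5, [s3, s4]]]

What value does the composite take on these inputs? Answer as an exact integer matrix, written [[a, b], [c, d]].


[s2, s6] = [[-6, -6], [-6, 6]]
[s1, [s2, s6]] = [[12, -18], [-6, -12]]
[s3, s4] = [[2, 10], [-1, -2]]
[s5, [s3, s4]] = [[-11, 16], [6, 11]]
[[s1, [s2, s6]], [s5, [s3, s4]]] = [[-12, -12], [-12, 12]]

[[-12, -12], [-12, 12]]


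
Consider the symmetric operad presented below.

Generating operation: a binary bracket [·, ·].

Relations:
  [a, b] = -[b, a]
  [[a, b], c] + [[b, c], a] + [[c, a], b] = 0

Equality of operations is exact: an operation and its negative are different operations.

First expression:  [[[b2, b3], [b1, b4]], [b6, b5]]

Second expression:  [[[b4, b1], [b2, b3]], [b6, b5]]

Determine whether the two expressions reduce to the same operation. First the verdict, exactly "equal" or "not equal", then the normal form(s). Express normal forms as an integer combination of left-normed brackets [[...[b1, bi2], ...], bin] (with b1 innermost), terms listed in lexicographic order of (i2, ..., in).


Reducing the first expression gives [[[[[b1, b4], b2], b3], b5], b6] - [[[[[b1, b4], b2], b3], b6], b5] - [[[[[b1, b4], b3], b2], b5], b6] + [[[[[b1, b4], b3], b2], b6], b5]
Reducing the second expression gives [[[[[b1, b4], b2], b3], b5], b6] - [[[[[b1, b4], b2], b3], b6], b5] - [[[[[b1, b4], b3], b2], b5], b6] + [[[[[b1, b4], b3], b2], b6], b5]
The forms coincide; equal.

equal; the common form is [[[[[b1, b4], b2], b3], b5], b6] - [[[[[b1, b4], b2], b3], b6], b5] - [[[[[b1, b4], b3], b2], b5], b6] + [[[[[b1, b4], b3], b2], b6], b5]


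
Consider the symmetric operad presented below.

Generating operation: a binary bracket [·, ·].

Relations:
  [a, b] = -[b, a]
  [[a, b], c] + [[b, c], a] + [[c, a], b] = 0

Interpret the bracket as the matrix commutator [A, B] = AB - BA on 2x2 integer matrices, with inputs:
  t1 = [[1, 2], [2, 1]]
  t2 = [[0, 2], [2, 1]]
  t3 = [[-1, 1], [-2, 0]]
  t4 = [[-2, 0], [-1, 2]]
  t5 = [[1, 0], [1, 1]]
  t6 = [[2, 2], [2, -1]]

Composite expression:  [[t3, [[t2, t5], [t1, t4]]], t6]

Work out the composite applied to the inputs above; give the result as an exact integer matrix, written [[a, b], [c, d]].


[[-152, 416], [-188, 152]]

[t2, t5] = [[2, 0], [1, -2]]
[t1, t4] = [[-2, 8], [-8, 2]]
[[t2, t5], [t1, t4]] = [[-8, 32], [28, 8]]
[t3, [[t2, t5], [t1, t4]]] = [[92, -16], [60, -92]]
[[t3, [[t2, t5], [t1, t4]]], t6] = [[-152, 416], [-188, 152]]


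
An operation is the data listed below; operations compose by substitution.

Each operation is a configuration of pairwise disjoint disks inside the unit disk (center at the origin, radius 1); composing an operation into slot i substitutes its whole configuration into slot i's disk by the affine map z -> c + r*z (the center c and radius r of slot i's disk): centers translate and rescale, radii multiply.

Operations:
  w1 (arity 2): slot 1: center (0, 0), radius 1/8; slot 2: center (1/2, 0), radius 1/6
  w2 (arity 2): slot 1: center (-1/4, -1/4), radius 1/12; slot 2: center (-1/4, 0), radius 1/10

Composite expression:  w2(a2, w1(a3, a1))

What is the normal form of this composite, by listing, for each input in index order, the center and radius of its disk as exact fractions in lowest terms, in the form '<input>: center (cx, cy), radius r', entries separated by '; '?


a1: center (-1/5, 0), radius 1/60; a2: center (-1/4, -1/4), radius 1/12; a3: center (-1/4, 0), radius 1/80

Follow each a-input down from w2: c' goes to c + r*c', radius to r*r'.
for a2, the 1-step affine chain lands on center (-1/4, -1/4), radius 1/12
for a3, the 2-step affine chain lands on center (-1/4, 0), radius 1/80
for a1, the 2-step affine chain lands on center (-1/5, 0), radius 1/60


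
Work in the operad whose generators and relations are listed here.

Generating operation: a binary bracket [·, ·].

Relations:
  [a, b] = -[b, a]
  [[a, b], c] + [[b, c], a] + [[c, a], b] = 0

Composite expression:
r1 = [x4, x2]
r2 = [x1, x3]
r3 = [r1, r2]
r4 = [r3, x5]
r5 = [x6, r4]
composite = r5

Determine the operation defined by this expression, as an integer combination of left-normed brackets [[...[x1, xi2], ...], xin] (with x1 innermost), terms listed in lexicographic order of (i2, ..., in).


Antisymmetry and Jacobi reduce to x1-anchored left-normed brackets.
Composite bracket: [x6, [[[x4, x2], [x1, x3]], x5]]
Under [a, b] = ab - ba we get 32 signed associative words (2^5 = 32).
Keep just the words that open with x1:
  sign of x1x3x2x4x5x6 is -1, so it contributes -[[[[[x1, x3], x2], x4], x5], x6]
  sign of x1x3x4x2x5x6 is +1, so it contributes +[[[[[x1, x3], x4], x2], x5], x6]

-[[[[[x1, x3], x2], x4], x5], x6] + [[[[[x1, x3], x4], x2], x5], x6]


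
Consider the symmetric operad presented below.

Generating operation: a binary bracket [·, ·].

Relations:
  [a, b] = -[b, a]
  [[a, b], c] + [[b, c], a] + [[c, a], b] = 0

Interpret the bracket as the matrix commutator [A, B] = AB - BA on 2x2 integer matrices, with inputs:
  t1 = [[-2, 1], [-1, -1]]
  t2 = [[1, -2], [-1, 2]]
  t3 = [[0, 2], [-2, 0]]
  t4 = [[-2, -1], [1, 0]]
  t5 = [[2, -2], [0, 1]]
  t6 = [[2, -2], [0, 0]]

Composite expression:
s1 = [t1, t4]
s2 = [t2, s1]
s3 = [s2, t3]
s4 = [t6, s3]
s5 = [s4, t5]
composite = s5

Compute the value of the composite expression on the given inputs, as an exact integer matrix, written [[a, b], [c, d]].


[[48, -72], [24, -48]]

[t1, t4] = [[0, 3], [3, 0]]
[t2, [t1, t4]] = [[-3, -3], [3, 3]]
[[t2, [t1, t4]], t3] = [[0, -12], [-12, 0]]
[t6, [[t2, [t1, t4]], t3]] = [[24, -24], [24, -24]]
[[t6, [[t2, [t1, t4]], t3]], t5] = [[48, -72], [24, -48]]


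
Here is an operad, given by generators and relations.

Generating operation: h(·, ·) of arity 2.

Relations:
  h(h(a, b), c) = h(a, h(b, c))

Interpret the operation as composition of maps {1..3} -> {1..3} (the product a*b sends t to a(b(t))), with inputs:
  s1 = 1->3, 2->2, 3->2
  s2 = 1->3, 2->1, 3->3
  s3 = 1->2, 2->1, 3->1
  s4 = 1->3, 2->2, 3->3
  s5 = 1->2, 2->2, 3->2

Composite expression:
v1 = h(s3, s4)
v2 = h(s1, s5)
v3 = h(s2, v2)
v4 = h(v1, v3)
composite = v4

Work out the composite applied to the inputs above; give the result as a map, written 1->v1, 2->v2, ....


h(s3, s4) = 1->1, 2->1, 3->1
h(s1, s5) = 1->2, 2->2, 3->2
h(s2, h(s1, s5)) = 1->1, 2->1, 3->1
h(h(s3, s4), h(s2, h(s1, s5))) = 1->1, 2->1, 3->1

1->1, 2->1, 3->1


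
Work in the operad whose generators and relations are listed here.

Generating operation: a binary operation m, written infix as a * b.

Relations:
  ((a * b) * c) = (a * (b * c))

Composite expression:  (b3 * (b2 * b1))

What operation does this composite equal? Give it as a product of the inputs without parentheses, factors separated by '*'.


b3 * b2 * b1

The m-tree's shape is irrelevant; the b-reading-order decides.
(b2 * b1) reduces to b2 * b1
(b3 * (b2 * b1)) reduces to b3 * b2 * b1


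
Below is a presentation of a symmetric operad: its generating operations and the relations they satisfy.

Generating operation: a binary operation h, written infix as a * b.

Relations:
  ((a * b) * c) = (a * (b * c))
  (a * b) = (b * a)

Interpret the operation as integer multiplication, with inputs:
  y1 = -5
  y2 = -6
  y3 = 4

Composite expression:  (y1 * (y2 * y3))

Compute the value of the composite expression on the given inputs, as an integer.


120

(y2 * y3) = -24
(y1 * (y2 * y3)) = 120


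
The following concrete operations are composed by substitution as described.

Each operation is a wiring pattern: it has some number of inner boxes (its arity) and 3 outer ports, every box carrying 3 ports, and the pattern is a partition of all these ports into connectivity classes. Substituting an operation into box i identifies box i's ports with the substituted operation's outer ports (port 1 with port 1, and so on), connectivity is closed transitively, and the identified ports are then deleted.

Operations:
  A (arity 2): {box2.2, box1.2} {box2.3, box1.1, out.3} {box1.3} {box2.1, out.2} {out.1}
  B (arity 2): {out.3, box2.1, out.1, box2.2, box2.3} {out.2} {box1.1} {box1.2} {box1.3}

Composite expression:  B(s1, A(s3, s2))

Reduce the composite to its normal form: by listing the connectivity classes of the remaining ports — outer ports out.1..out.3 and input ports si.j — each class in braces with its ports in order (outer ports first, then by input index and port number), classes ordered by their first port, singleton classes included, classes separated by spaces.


{out.1, out.3, s2.1, s2.3, s3.1} {out.2} {s1.1} {s1.2} {s1.3} {s2.2, s3.2} {s3.3}

Connectivity passes through glued B-boundaries; trace each wire chain.
the subtree at A composes to {out.1} {out.2, s2.1} {out.3, s2.3, s3.1} {s2.2, s3.2} {s3.3} on (s3, s2); out.j = own outer ports
the subtree at B composes to {out.1, out.3, s2.1, s2.3, s3.1} {out.2} {s1.1} {s1.2} {s1.3} {s2.2, s3.2} {s3.3} on (s1, s3, s2); out.j = own outer ports


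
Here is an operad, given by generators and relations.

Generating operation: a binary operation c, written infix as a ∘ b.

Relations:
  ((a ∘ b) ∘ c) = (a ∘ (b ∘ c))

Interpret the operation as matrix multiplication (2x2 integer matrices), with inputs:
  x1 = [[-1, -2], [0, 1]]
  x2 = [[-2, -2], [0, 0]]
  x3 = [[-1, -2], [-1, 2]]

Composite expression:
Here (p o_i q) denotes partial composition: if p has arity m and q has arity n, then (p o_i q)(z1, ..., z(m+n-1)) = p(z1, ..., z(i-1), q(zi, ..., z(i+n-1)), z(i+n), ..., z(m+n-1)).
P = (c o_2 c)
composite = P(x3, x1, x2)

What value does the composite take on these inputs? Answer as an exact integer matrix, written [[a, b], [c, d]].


[[-2, -2], [-2, -2]]

(x1 ∘ x2) = [[2, 2], [0, 0]]
(x3 ∘ (x1 ∘ x2)) = [[-2, -2], [-2, -2]]


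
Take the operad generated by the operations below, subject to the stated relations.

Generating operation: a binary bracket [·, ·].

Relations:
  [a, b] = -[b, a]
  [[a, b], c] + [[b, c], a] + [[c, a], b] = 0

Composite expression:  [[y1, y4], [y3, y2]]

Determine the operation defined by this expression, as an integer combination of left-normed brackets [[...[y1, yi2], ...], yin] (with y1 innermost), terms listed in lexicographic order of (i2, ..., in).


-[[[y1, y4], y2], y3] + [[[y1, y4], y3], y2]

In the tensor algebra, words opening y1 carry the y1-anchored form.
Composite bracket: [[y1, y4], [y3, y2]]
The bracket unfolds into 8 signed words via [a, b] = ab - ba (2^3 = 8).
Words beginning with y1 determine it all:
  sign of y1y4y2y3 is -1, so it contributes -[[[y1, y4], y2], y3]
  sign of y1y4y3y2 is +1, so it contributes +[[[y1, y4], y3], y2]


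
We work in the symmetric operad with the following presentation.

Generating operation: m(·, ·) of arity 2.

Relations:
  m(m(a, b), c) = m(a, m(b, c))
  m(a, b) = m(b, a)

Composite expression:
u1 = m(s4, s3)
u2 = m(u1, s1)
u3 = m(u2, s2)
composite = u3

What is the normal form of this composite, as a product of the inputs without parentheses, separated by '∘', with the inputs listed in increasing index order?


s1 ∘ s2 ∘ s3 ∘ s4

Any arrangement under m is one operation, so sort the s-inputs.
m(s4, s3) spells out as s4 ∘ s3
m(m(s4, s3), s1) spells out as s4 ∘ s3 ∘ s1
m(m(m(s4, s3), s1), s2) spells out as s4 ∘ s3 ∘ s1 ∘ s2
commutativity sorts the factors: s1 ∘ s2 ∘ s3 ∘ s4


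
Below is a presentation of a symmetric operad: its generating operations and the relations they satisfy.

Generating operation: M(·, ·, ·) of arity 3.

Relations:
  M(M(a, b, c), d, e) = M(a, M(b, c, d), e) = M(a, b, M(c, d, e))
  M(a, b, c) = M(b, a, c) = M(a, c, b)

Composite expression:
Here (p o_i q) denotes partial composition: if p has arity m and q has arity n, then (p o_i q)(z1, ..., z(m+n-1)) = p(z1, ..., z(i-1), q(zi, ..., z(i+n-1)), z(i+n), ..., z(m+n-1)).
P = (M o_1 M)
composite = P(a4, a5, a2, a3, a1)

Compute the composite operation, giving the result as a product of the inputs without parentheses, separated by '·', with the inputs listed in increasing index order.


a1 · a2 · a3 · a4 · a5

Reordering under M is free, so list the a-inputs canonically.
M(a4, a5, a2) flattens to a4 · a5 · a2
M(M(a4, a5, a2), a3, a1) flattens to a4 · a5 · a2 · a3 · a1
rearranged into index order: a1 · a2 · a3 · a4 · a5


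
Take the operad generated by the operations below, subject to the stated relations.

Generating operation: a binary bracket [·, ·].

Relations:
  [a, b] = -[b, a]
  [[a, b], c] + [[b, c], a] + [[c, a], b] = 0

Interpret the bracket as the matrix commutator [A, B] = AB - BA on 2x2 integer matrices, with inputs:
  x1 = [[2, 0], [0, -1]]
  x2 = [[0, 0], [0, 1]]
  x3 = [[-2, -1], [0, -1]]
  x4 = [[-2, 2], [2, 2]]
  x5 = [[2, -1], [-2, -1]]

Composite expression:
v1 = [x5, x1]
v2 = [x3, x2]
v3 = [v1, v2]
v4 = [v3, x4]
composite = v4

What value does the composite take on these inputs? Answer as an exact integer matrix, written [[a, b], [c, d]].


[[0, -24], [24, 0]]

[x5, x1] = [[0, 3], [-6, 0]]
[x3, x2] = [[0, -1], [0, 0]]
[[x5, x1], [x3, x2]] = [[-6, 0], [0, 6]]
[[[x5, x1], [x3, x2]], x4] = [[0, -24], [24, 0]]


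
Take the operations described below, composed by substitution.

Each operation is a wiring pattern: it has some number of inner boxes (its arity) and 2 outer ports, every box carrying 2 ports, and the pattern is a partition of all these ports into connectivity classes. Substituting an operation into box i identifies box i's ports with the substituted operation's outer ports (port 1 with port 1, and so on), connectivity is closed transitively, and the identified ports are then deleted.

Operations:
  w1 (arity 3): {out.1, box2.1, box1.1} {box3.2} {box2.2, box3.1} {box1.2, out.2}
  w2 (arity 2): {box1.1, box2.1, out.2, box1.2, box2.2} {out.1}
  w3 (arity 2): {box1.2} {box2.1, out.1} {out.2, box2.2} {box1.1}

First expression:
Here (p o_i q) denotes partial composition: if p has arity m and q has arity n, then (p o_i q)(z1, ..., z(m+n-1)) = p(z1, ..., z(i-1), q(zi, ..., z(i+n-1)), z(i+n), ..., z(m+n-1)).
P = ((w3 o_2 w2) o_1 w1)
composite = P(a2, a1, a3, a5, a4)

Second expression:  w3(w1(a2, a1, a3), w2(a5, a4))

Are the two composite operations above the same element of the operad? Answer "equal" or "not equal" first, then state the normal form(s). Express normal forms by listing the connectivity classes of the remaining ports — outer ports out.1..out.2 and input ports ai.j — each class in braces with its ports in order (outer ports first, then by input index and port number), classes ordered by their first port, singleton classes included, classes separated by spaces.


equal; the common form is {out.1} {out.2, a4.1, a4.2, a5.1, a5.2} {a1.1, a2.1} {a1.2, a3.1} {a2.2} {a3.2}

In normal form, the first expression is {out.1} {out.2, a4.1, a4.2, a5.1, a5.2} {a1.1, a2.1} {a1.2, a3.1} {a2.2} {a3.2}
In normal form, the second expression is {out.1} {out.2, a4.1, a4.2, a5.1, a5.2} {a1.1, a2.1} {a1.2, a3.1} {a2.2} {a3.2}
Both agree, so they are equal.


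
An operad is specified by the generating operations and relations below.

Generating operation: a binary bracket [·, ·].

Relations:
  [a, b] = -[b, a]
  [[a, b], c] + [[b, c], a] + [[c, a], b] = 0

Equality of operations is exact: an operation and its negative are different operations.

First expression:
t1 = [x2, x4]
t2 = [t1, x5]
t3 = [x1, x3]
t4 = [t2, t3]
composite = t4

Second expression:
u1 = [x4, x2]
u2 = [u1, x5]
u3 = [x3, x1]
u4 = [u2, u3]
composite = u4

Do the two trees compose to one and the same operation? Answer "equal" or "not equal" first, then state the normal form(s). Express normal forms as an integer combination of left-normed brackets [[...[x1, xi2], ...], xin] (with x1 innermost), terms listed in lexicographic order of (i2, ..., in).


equal: each reduces to -[[[[x1, x3], x2], x4], x5] + [[[[x1, x3], x4], x2], x5] + [[[[x1, x3], x5], x2], x4] - [[[[x1, x3], x5], x4], x2]


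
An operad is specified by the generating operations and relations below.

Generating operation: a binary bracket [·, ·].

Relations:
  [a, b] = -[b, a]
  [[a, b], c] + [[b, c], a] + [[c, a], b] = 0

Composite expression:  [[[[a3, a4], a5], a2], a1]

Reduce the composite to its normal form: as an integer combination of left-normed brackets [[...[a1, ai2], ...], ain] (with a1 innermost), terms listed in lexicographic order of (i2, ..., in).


[[[[a1, a2], a3], a4], a5] - [[[[a1, a2], a4], a3], a5] - [[[[a1, a2], a5], a3], a4] + [[[[a1, a2], a5], a4], a3] - [[[[a1, a3], a4], a5], a2] + [[[[a1, a4], a3], a5], a2] + [[[[a1, a5], a3], a4], a2] - [[[[a1, a5], a4], a3], a2]

A multilinear Lie element is pinned by a1-initial words (a1 innermost).
Composite bracket: [[[[a3, a4], a5], a2], a1]
Expanding via [a, b] = ab - ba: 16 signed words (2^4 = 16).
Coefficients come from the a1-initial words:
  a1a2a3a4a5 appears with sign +1, giving the term +[[[[a1, a2], a3], a4], a5]
  a1a2a4a3a5 appears with sign -1, giving the term -[[[[a1, a2], a4], a3], a5]
  a1a2a5a3a4 appears with sign -1, giving the term -[[[[a1, a2], a5], a3], a4]
  a1a2a5a4a3 appears with sign +1, giving the term +[[[[a1, a2], a5], a4], a3]
  a1a3a4a5a2 appears with sign -1, giving the term -[[[[a1, a3], a4], a5], a2]
  a1a4a3a5a2 appears with sign +1, giving the term +[[[[a1, a4], a3], a5], a2]
  a1a5a3a4a2 appears with sign +1, giving the term +[[[[a1, a5], a3], a4], a2]
  a1a5a4a3a2 appears with sign -1, giving the term -[[[[a1, a5], a4], a3], a2]


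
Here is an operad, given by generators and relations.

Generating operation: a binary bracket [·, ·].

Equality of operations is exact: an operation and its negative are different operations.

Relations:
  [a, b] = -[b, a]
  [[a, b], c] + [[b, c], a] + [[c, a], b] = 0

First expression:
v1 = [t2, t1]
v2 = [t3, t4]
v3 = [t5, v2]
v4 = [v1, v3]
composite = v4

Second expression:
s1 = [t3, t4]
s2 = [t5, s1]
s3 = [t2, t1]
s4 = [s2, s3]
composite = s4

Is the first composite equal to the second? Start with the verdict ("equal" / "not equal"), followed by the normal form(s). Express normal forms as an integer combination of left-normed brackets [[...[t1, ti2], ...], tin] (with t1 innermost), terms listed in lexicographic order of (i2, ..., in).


not equal; first: [[[[t1, t2], t3], t4], t5] - [[[[t1, t2], t4], t3], t5] - [[[[t1, t2], t5], t3], t4] + [[[[t1, t2], t5], t4], t3]; second: -[[[[t1, t2], t3], t4], t5] + [[[[t1, t2], t4], t3], t5] + [[[[t1, t2], t5], t3], t4] - [[[[t1, t2], t5], t4], t3]

The first composite normalizes to [[[[t1, t2], t3], t4], t5] - [[[[t1, t2], t4], t3], t5] - [[[[t1, t2], t5], t3], t4] + [[[[t1, t2], t5], t4], t3]
The second composite normalizes to -[[[[t1, t2], t3], t4], t5] + [[[[t1, t2], t4], t3], t5] + [[[[t1, t2], t5], t3], t4] - [[[[t1, t2], t5], t4], t3]
The normal forms differ: not equal.


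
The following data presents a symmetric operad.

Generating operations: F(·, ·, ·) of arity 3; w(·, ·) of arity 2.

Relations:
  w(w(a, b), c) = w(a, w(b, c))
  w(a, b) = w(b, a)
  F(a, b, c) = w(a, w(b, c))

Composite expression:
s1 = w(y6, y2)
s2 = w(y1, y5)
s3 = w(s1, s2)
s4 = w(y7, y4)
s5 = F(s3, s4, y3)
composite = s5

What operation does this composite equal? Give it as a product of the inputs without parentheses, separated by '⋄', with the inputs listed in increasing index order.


y1 ⋄ y2 ⋄ y3 ⋄ y4 ⋄ y5 ⋄ y6 ⋄ y7

Reordering under F is free, so list the y-inputs canonically.
w(y6, y2) reduces to y6 ⋄ y2
w(y1, y5) reduces to y1 ⋄ y5
w(w(y6, y2), w(y1, y5)) reduces to y6 ⋄ y2 ⋄ y1 ⋄ y5
w(y7, y4) reduces to y7 ⋄ y4
F(w(w(y6, y2), w(y1, y5)), w(y7, y4), y3) reduces to y6 ⋄ y2 ⋄ y1 ⋄ y5 ⋄ y7 ⋄ y4 ⋄ y3
sorting the factors by input index: y1 ⋄ y2 ⋄ y3 ⋄ y4 ⋄ y5 ⋄ y6 ⋄ y7


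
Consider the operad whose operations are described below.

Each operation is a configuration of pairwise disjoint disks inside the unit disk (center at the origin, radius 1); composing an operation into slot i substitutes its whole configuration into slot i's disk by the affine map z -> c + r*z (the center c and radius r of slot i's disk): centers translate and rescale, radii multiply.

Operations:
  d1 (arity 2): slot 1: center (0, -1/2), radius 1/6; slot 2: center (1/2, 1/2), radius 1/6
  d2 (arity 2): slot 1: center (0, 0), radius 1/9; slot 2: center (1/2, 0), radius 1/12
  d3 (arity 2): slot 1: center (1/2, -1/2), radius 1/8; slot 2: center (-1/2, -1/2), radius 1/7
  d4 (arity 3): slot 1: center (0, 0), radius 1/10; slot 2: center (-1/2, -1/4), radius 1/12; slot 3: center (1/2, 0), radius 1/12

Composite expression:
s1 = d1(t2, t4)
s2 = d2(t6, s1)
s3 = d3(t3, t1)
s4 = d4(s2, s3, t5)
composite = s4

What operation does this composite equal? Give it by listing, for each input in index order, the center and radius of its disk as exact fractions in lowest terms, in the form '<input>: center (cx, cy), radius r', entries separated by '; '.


t1: center (-13/24, -7/24), radius 1/84; t2: center (1/20, -1/240), radius 1/720; t3: center (-11/24, -7/24), radius 1/96; t4: center (13/240, 1/240), radius 1/720; t5: center (1/2, 0), radius 1/12; t6: center (0, 0), radius 1/90

Below d4, radii multiply path by path; the t-disk centers shift.
t6: after 2 affine steps, its disk has center (0, 0), radius 1/90
t2: after 3 affine steps, its disk has center (1/20, -1/240), radius 1/720
t4: after 3 affine steps, its disk has center (13/240, 1/240), radius 1/720
t3: after 2 affine steps, its disk has center (-11/24, -7/24), radius 1/96
t1: after 2 affine steps, its disk has center (-13/24, -7/24), radius 1/84
t5: after 1 affine step, its disk has center (1/2, 0), radius 1/12


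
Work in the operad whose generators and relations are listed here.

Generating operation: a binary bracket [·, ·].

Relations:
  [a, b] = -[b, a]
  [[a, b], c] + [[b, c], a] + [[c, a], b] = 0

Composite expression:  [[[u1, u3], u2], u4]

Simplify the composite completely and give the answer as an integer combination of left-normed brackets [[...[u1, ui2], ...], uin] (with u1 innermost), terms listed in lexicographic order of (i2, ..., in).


Antisymmetry and Jacobi reduce to u1-anchored left-normed brackets.
Composite bracket: [[[u1, u3], u2], u4]
The bracket unfolds into 8 signed words via [a, b] = ab - ba (2^3 = 8).
Keep just the words that open with u1:
  sign of u1u3u2u4 is +1, so it contributes +[[[u1, u3], u2], u4]

[[[u1, u3], u2], u4]


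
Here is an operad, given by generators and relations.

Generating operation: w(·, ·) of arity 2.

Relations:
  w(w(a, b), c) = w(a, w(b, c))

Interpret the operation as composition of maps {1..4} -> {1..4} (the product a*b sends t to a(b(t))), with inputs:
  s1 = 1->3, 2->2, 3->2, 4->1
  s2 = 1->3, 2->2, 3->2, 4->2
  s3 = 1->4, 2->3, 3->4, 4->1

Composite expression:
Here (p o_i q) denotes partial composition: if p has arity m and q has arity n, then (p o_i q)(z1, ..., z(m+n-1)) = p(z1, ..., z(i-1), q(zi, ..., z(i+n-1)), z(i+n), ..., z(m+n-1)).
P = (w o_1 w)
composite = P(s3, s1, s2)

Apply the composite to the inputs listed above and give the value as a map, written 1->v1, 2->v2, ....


w(s3, s1) = 1->4, 2->3, 3->3, 4->4
w(w(s3, s1), s2) = 1->3, 2->3, 3->3, 4->3

1->3, 2->3, 3->3, 4->3


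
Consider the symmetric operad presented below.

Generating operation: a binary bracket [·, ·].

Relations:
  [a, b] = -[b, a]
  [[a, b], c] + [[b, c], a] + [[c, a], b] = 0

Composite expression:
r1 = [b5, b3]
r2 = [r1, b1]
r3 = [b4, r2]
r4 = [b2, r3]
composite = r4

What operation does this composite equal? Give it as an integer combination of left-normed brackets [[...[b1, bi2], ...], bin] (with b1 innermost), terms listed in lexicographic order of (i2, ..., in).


In the tensor algebra, words opening b1 carry the b1-anchored form.
Composite bracket: [b2, [b4, [[b5, b3], b1]]]
Each bracket splits as ab - ba, giving 16 signed words (2^4 = 16).
Collect the words opening with b1:
  b1b3b5b4b2 appears with sign +1, giving the term +[[[[b1, b3], b5], b4], b2]
  b1b5b3b4b2 appears with sign -1, giving the term -[[[[b1, b5], b3], b4], b2]

[[[[b1, b3], b5], b4], b2] - [[[[b1, b5], b3], b4], b2]


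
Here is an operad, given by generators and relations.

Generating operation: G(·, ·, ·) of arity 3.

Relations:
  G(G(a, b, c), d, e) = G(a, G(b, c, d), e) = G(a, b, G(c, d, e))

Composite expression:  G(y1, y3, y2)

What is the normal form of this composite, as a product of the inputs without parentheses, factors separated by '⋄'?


All parenthesizations of G agree; list the y-inputs left to right.
G(y1, y3, y2) spells out as y1 ⋄ y3 ⋄ y2

y1 ⋄ y3 ⋄ y2


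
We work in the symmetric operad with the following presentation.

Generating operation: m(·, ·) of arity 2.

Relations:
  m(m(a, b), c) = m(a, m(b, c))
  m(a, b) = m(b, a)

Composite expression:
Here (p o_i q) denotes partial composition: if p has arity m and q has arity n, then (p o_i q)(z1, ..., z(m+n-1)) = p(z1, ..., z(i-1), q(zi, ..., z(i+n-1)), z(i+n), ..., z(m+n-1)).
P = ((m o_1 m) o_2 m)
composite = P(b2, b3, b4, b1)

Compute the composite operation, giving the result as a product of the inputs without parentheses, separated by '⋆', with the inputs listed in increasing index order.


b1 ⋆ b2 ⋆ b3 ⋆ b4

Reordering under m is free, so list the b-inputs canonically.
m(b3, b4) flattens to b3 ⋆ b4
m(b2, m(b3, b4)) flattens to b2 ⋆ b3 ⋆ b4
m(m(b2, m(b3, b4)), b1) flattens to b2 ⋆ b3 ⋆ b4 ⋆ b1
putting the inputs in ascending order: b1 ⋆ b2 ⋆ b3 ⋆ b4


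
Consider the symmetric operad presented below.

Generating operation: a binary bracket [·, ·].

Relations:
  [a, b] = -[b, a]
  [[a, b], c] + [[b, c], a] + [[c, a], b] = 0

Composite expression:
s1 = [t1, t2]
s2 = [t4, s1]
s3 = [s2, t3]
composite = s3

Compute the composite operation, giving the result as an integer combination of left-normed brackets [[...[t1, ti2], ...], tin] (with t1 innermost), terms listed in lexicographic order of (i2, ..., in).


-[[[t1, t2], t4], t3]

In the tensor algebra, words opening t1 carry the t1-anchored form.
Composite bracket: [[t4, [t1, t2]], t3]
Under [a, b] = ab - ba we get 8 signed associative words (2^3 = 8).
Keep just the words that open with t1:
  t1t2t4t3 (sign -1) contributes -[[[t1, t2], t4], t3]


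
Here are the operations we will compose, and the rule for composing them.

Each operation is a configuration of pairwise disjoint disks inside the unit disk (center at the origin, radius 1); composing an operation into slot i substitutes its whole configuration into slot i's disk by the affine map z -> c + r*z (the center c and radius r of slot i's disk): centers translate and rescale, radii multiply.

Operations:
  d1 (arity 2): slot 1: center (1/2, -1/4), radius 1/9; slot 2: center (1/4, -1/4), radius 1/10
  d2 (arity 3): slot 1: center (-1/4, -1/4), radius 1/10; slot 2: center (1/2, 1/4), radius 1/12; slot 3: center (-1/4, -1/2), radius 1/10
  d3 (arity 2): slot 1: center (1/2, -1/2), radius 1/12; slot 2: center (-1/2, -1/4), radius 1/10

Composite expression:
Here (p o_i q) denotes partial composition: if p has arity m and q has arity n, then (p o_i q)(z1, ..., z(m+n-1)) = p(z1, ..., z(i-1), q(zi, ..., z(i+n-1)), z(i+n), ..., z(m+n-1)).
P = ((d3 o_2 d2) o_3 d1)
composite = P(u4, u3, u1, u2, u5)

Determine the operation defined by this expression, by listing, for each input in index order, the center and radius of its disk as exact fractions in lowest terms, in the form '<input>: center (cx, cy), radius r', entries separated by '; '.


u1: center (-107/240, -109/480), radius 1/1080; u2: center (-43/96, -109/480), radius 1/1200; u3: center (-21/40, -11/40), radius 1/100; u4: center (1/2, -1/2), radius 1/12; u5: center (-21/40, -3/10), radius 1/100

Affine substitution under d3: radii multiply and u-centers shift.
tracing u4 down its 1-map path: center (1/2, -1/2), radius 1/12
tracing u3 down its 2-map path: center (-21/40, -11/40), radius 1/100
tracing u1 down its 3-map path: center (-107/240, -109/480), radius 1/1080
tracing u2 down its 3-map path: center (-43/96, -109/480), radius 1/1200
tracing u5 down its 2-map path: center (-21/40, -3/10), radius 1/100


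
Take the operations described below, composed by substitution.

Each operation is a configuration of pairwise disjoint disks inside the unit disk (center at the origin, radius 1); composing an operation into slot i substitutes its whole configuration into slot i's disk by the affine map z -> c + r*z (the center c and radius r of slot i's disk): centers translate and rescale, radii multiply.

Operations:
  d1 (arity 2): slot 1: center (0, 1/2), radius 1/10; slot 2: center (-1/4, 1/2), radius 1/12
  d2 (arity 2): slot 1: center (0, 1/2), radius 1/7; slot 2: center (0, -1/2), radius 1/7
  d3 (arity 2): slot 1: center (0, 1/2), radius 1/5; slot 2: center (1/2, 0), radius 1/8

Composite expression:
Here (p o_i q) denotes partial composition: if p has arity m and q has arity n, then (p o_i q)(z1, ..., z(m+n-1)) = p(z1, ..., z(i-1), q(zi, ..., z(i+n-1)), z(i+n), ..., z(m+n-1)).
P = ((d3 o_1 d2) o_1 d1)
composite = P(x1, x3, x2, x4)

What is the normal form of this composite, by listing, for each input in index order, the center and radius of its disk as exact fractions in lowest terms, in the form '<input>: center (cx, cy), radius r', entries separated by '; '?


x1: center (0, 43/70), radius 1/350; x2: center (0, 2/5), radius 1/35; x3: center (-1/140, 43/70), radius 1/420; x4: center (1/2, 0), radius 1/8

Each x-disk chains the slot maps above it in d3; radii multiply.
x1: after 3 affine steps, its disk has center (0, 43/70), radius 1/350
x3: after 3 affine steps, its disk has center (-1/140, 43/70), radius 1/420
x2: after 2 affine steps, its disk has center (0, 2/5), radius 1/35
x4: after 1 affine step, its disk has center (1/2, 0), radius 1/8


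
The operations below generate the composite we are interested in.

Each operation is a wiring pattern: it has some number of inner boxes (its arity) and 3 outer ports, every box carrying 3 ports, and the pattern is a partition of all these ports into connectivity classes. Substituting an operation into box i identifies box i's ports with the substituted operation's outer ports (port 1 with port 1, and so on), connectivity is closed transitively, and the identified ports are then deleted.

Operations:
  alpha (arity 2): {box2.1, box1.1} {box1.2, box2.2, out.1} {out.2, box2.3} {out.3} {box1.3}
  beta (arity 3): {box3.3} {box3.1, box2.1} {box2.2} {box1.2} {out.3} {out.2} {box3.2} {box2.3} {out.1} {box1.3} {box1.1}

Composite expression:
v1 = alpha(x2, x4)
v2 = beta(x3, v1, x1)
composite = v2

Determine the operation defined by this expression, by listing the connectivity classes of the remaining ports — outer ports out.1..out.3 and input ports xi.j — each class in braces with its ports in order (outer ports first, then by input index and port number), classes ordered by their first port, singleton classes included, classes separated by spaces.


{out.1} {out.2} {out.3} {x1.1, x2.2, x4.2} {x1.2} {x1.3} {x2.1, x4.1} {x2.3} {x3.1} {x3.2} {x3.3} {x4.3}

Treat the ports identified at beta as solder joints: merge, then drop.
composing alpha on (x2, x4), with out.j its own outer ports: {out.1, x2.2, x4.2} {out.2, x4.3} {out.3} {x2.1, x4.1} {x2.3}
composing beta on (x3, x2, x4, x1), with out.j its own outer ports: {out.1} {out.2} {out.3} {x1.1, x2.2, x4.2} {x1.2} {x1.3} {x2.1, x4.1} {x2.3} {x3.1} {x3.2} {x3.3} {x4.3}


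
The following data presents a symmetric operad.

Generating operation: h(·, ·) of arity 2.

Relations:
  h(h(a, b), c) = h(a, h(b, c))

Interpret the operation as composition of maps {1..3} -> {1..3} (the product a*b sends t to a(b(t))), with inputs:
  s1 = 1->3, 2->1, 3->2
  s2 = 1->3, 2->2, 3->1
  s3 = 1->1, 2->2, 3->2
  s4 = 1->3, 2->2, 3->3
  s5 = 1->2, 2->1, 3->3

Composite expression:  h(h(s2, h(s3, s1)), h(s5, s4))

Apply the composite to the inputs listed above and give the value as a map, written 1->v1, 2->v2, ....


h(s3, s1) = 1->2, 2->1, 3->2
h(s2, h(s3, s1)) = 1->2, 2->3, 3->2
h(s5, s4) = 1->3, 2->1, 3->3
h(h(s2, h(s3, s1)), h(s5, s4)) = 1->2, 2->2, 3->2

1->2, 2->2, 3->2


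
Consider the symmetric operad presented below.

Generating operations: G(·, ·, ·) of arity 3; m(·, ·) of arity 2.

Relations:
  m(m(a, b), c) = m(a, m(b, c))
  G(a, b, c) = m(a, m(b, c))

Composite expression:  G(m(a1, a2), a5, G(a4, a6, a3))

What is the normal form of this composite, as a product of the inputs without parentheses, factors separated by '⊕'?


a1 ⊕ a2 ⊕ a5 ⊕ a4 ⊕ a6 ⊕ a3


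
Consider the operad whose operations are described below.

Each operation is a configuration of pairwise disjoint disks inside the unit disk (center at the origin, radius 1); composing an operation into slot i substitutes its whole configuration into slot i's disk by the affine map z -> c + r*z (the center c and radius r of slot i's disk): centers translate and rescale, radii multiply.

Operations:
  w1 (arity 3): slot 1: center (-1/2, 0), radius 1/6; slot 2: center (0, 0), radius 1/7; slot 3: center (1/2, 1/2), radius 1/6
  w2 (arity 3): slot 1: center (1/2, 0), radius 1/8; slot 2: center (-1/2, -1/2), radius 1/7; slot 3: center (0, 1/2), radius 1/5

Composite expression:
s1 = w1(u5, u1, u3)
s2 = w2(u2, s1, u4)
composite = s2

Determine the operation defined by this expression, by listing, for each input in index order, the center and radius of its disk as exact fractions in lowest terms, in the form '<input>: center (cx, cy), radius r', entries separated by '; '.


u1: center (-1/2, -1/2), radius 1/49; u2: center (1/2, 0), radius 1/8; u3: center (-3/7, -3/7), radius 1/42; u4: center (0, 1/2), radius 1/5; u5: center (-4/7, -1/2), radius 1/42

Only the slot chain above each u matters under w2; compose those maps.
tracing u2 down its 1-map path: center (1/2, 0), radius 1/8
tracing u5 down its 2-map path: center (-4/7, -1/2), radius 1/42
tracing u1 down its 2-map path: center (-1/2, -1/2), radius 1/49
tracing u3 down its 2-map path: center (-3/7, -3/7), radius 1/42
tracing u4 down its 1-map path: center (0, 1/2), radius 1/5
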